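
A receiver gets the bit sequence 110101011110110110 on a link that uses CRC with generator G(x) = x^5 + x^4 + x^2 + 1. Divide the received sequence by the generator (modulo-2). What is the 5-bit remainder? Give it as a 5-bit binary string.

00000

Modulo-2 division of 110101011110110110 by 110101:
  pos 0: 110101 XOR 110101 = 000000
  pos 7: 111101 XOR 110101 = 001000
  pos 9: 100010 XOR 110101 = 010111
  pos 10: 101111 XOR 110101 = 011010
  pos 11: 110101 XOR 110101 = 000000
Remainder = 00000 (zero — the frame passes the CRC check).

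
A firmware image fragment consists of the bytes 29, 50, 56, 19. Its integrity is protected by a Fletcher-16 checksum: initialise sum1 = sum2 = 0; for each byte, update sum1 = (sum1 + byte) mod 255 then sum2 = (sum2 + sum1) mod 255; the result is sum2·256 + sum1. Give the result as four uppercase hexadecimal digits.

Running sums (mod 255):
  after byte 0 (29): sum1=29, sum2=29
  after byte 1 (50): sum1=79, sum2=108
  after byte 2 (56): sum1=135, sum2=243
  after byte 3 (19): sum1=154, sum2=142
Checksum = sum2·256 + sum1 = 142·256 + 154 = 36506 = 0x8E9A.

8E9A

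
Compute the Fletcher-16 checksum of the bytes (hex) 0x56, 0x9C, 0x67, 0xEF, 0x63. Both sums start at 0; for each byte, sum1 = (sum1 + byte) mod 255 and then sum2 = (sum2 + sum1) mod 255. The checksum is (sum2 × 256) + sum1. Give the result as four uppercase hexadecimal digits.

Running sums (mod 255):
  after byte 0 (0x56): sum1=86, sum2=86
  after byte 1 (0x9C): sum1=242, sum2=73
  after byte 2 (0x67): sum1=90, sum2=163
  after byte 3 (0xEF): sum1=74, sum2=237
  after byte 4 (0x63): sum1=173, sum2=155
Checksum = sum2·256 + sum1 = 155·256 + 173 = 39853 = 0x9BAD.

9BAD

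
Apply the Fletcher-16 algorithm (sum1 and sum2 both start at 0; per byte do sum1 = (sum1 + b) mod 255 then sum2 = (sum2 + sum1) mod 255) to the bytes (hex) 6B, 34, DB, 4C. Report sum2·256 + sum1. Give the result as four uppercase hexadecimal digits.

4EC7

Running sums (mod 255):
  after byte 0 (6B): sum1=107, sum2=107
  after byte 1 (34): sum1=159, sum2=11
  after byte 2 (DB): sum1=123, sum2=134
  after byte 3 (4C): sum1=199, sum2=78
Checksum = sum2·256 + sum1 = 78·256 + 199 = 20167 = 0x4EC7.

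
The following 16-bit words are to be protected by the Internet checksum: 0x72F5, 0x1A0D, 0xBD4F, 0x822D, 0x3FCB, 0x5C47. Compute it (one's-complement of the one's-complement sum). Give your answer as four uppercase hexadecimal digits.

One's-complement addition (fold any carry out of bit 15 back into bit 0):
  0x72F5 + 0x1A0D = 0x08D02
  0x8D02 + 0xBD4F = 0x14A51 → wrap carry → 0x4A52
  0x4A52 + 0x822D = 0x0CC7F
  0xCC7F + 0x3FCB = 0x10C4A → wrap carry → 0x0C4B
  0x0C4B + 0x5C47 = 0x06892
One's-complement sum = 0x6892.
Checksum = ~0x6892 & 0xFFFF = 0x976D.

976D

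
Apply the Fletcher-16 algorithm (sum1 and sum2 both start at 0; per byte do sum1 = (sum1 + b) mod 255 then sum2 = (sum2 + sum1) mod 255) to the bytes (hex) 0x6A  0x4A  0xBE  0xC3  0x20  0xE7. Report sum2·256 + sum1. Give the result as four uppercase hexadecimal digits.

Running sums (mod 255):
  after byte 0 (0x6A): sum1=106, sum2=106
  after byte 1 (0x4A): sum1=180, sum2=31
  after byte 2 (0xBE): sum1=115, sum2=146
  after byte 3 (0xC3): sum1=55, sum2=201
  after byte 4 (0x20): sum1=87, sum2=33
  after byte 5 (0xE7): sum1=63, sum2=96
Checksum = sum2·256 + sum1 = 96·256 + 63 = 24639 = 0x603F.

603F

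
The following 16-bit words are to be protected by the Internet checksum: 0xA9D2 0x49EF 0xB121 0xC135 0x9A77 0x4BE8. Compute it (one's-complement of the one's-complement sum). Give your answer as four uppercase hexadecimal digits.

One's-complement addition (fold any carry out of bit 15 back into bit 0):
  0xA9D2 + 0x49EF = 0x0F3C1
  0xF3C1 + 0xB121 = 0x1A4E2 → wrap carry → 0xA4E3
  0xA4E3 + 0xC135 = 0x16618 → wrap carry → 0x6619
  0x6619 + 0x9A77 = 0x10090 → wrap carry → 0x0091
  0x0091 + 0x4BE8 = 0x04C79
One's-complement sum = 0x4C79.
Checksum = ~0x4C79 & 0xFFFF = 0xB386.

B386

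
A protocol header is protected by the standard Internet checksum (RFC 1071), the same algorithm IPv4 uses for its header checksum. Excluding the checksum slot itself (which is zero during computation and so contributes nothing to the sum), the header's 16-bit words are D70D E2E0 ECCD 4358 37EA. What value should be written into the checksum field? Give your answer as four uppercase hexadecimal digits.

One's-complement addition (fold any carry out of bit 15 back into bit 0):
  0xD70D + 0xE2E0 = 0x1B9ED → wrap carry → 0xB9EE
  0xB9EE + 0xECCD = 0x1A6BB → wrap carry → 0xA6BC
  0xA6BC + 0x4358 = 0x0EA14
  0xEA14 + 0x37EA = 0x121FE → wrap carry → 0x21FF
One's-complement sum = 0x21FF.
Checksum = ~0x21FF & 0xFFFF = 0xDE00.

DE00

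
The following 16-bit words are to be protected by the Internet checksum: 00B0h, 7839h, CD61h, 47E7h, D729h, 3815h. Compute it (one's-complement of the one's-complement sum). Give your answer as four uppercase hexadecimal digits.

One's-complement addition (fold any carry out of bit 15 back into bit 0):
  0x00B0 + 0x7839 = 0x078E9
  0x78E9 + 0xCD61 = 0x1464A → wrap carry → 0x464B
  0x464B + 0x47E7 = 0x08E32
  0x8E32 + 0xD729 = 0x1655B → wrap carry → 0x655C
  0x655C + 0x3815 = 0x09D71
One's-complement sum = 0x9D71.
Checksum = ~0x9D71 & 0xFFFF = 0x628E.

628E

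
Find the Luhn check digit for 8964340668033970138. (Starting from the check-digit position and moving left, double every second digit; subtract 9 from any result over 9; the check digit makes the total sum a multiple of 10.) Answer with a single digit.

Partial digits right→left: 8 3 1 0 7 9 3 3 0 8 6 6 0 4 3 4 6 9 8
Double every second digit counting from the check-digit position (so the 1st, 3rd, 5th, ... of the partial from the right).
  doubled (with −9 where >9): 7 2 5 6 0 3 0 6 3 7 → sum 39
  kept as-is: 3 0 9 3 8 6 4 4 9 → sum 46
Total = 39 + 46 = 85.
Check digit = (10 − (85 mod 10)) mod 10 = 5.

5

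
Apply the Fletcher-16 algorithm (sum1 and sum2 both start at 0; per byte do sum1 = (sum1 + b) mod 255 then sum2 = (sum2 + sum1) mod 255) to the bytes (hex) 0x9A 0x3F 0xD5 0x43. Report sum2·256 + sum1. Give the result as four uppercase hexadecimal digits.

Running sums (mod 255):
  after byte 0 (0x9A): sum1=154, sum2=154
  after byte 1 (0x3F): sum1=217, sum2=116
  after byte 2 (0xD5): sum1=175, sum2=36
  after byte 3 (0x43): sum1=242, sum2=23
Checksum = sum2·256 + sum1 = 23·256 + 242 = 6130 = 0x17F2.

17F2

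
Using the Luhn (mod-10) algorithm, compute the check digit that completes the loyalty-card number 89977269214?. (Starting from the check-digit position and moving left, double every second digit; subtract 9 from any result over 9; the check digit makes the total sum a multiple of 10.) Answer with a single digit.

6

Partial digits right→left: 4 1 2 9 6 2 7 7 9 9 8
Double every second digit counting from the check-digit position (so the 1st, 3rd, 5th, ... of the partial from the right).
  doubled (with −9 where >9): 8 4 3 5 9 7 → sum 36
  kept as-is: 1 9 2 7 9 → sum 28
Total = 36 + 28 = 64.
Check digit = (10 − (64 mod 10)) mod 10 = 6.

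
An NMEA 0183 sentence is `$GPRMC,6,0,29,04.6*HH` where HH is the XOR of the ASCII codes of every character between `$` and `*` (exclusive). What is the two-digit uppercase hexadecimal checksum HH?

XOR the ASCII codes of the payload characters:
  'G' = 0x47 → acc = 0x47
  'P' = 0x50 → acc = 0x17
  'R' = 0x52 → acc = 0x45
  'M' = 0x4D → acc = 0x08
  'C' = 0x43 → acc = 0x4B
  ',' = 0x2C → acc = 0x67
  '6' = 0x36 → acc = 0x51
  ',' = 0x2C → acc = 0x7D
  '0' = 0x30 → acc = 0x4D
  ',' = 0x2C → acc = 0x61
  '2' = 0x32 → acc = 0x53
  '9' = 0x39 → acc = 0x6A
  ',' = 0x2C → acc = 0x46
  '0' = 0x30 → acc = 0x76
  '4' = 0x34 → acc = 0x42
  '.' = 0x2E → acc = 0x6C
  '6' = 0x36 → acc = 0x5A
Checksum = 0x5A.

5A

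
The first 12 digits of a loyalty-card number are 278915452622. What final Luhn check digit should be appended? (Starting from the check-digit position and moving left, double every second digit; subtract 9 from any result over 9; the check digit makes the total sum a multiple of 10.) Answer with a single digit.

8

Partial digits right→left: 2 2 6 2 5 4 5 1 9 8 7 2
Double every second digit counting from the check-digit position (so the 1st, 3rd, 5th, ... of the partial from the right).
  doubled (with −9 where >9): 4 3 1 1 9 5 → sum 23
  kept as-is: 2 2 4 1 8 2 → sum 19
Total = 23 + 19 = 42.
Check digit = (10 − (42 mod 10)) mod 10 = 8.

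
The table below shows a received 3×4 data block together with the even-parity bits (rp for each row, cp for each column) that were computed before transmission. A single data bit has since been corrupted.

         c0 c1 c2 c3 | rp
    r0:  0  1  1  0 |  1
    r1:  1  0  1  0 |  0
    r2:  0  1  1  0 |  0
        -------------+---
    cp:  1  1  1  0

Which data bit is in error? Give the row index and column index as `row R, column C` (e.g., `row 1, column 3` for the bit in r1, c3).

row 0, column 1

Recompute each row's even parity and compare to rp:
  r0: data parity 0, sent rp 1 → mismatch
  r1: data parity 0, sent rp 0 → ok
  r2: data parity 0, sent rp 0 → ok
Recompute each column's even parity and compare to cp:
  c0: data parity 1, sent cp 1 → ok
  c1: data parity 0, sent cp 1 → mismatch
  c2: data parity 1, sent cp 1 → ok
  c3: data parity 0, sent cp 0 → ok
Exactly one row (r0) and one column (c1) fail → the flipped bit is at their intersection.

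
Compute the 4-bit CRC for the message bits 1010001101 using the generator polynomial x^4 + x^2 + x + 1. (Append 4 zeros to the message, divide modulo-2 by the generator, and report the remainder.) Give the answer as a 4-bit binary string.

0001

Append 4 zeros: 10100011010000. Divide by 10111 (XOR where the leading bit is 1):
  pos 0: 10100 XOR 10111 = 00011
  pos 3: 11011 XOR 10111 = 01100
  pos 4: 11000 XOR 10111 = 01111
  pos 5: 11111 XOR 10111 = 01000
  pos 6: 10000 XOR 10111 = 00111
  pos 8: 11100 XOR 10111 = 01011
  pos 9: 10110 XOR 10111 = 00001
Remainder (last 4 bits) = 0001. This is the CRC / FCS.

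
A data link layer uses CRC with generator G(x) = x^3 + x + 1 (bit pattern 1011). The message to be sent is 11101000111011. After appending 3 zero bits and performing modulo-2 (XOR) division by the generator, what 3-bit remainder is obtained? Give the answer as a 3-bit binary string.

Append 3 zeros: 11101000111011000. Divide by 1011 (XOR where the leading bit is 1):
  pos 0: 1110 XOR 1011 = 0101
  pos 1: 1011 XOR 1011 = 0000
  pos 8: 1110 XOR 1011 = 0101
  pos 9: 1011 XOR 1011 = 0000
  pos 13: 1000 XOR 1011 = 0011
Remainder (last 3 bits) = 011. This is the CRC / FCS.

011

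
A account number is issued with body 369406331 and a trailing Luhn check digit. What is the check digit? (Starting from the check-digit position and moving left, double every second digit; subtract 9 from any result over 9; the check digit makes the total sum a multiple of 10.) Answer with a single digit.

8

Partial digits right→left: 1 3 3 6 0 4 9 6 3
Double every second digit counting from the check-digit position (so the 1st, 3rd, 5th, ... of the partial from the right).
  doubled (with −9 where >9): 2 6 0 9 6 → sum 23
  kept as-is: 3 6 4 6 → sum 19
Total = 23 + 19 = 42.
Check digit = (10 − (42 mod 10)) mod 10 = 8.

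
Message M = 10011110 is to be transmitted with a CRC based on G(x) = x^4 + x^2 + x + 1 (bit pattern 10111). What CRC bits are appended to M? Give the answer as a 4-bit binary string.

0001

Append 4 zeros: 100111100000. Divide by 10111 (XOR where the leading bit is 1):
  pos 0: 10011 XOR 10111 = 00100
  pos 2: 10011 XOR 10111 = 00100
  pos 4: 10000 XOR 10111 = 00111
  pos 6: 11100 XOR 10111 = 01011
  pos 7: 10110 XOR 10111 = 00001
Remainder (last 4 bits) = 0001. This is the CRC / FCS.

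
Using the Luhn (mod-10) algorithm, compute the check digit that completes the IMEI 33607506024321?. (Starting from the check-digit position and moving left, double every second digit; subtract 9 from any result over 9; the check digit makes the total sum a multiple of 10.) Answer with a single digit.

Partial digits right→left: 1 2 3 4 2 0 6 0 5 7 0 6 3 3
Double every second digit counting from the check-digit position (so the 1st, 3rd, 5th, ... of the partial from the right).
  doubled (with −9 where >9): 2 6 4 3 1 0 6 → sum 22
  kept as-is: 2 4 0 0 7 6 3 → sum 22
Total = 22 + 22 = 44.
Check digit = (10 − (44 mod 10)) mod 10 = 6.

6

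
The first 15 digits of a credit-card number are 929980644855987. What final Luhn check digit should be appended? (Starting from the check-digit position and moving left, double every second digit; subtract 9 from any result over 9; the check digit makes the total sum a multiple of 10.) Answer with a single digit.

3

Partial digits right→left: 7 8 9 5 5 8 4 4 6 0 8 9 9 2 9
Double every second digit counting from the check-digit position (so the 1st, 3rd, 5th, ... of the partial from the right).
  doubled (with −9 where >9): 5 9 1 8 3 7 9 9 → sum 51
  kept as-is: 8 5 8 4 0 9 2 → sum 36
Total = 51 + 36 = 87.
Check digit = (10 − (87 mod 10)) mod 10 = 3.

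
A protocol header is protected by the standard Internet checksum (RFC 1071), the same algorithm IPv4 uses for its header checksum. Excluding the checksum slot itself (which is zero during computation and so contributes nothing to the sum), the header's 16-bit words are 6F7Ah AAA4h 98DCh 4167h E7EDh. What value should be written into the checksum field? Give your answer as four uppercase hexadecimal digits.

One's-complement addition (fold any carry out of bit 15 back into bit 0):
  0x6F7A + 0xAAA4 = 0x11A1E → wrap carry → 0x1A1F
  0x1A1F + 0x98DC = 0x0B2FB
  0xB2FB + 0x4167 = 0x0F462
  0xF462 + 0xE7ED = 0x1DC4F → wrap carry → 0xDC50
One's-complement sum = 0xDC50.
Checksum = ~0xDC50 & 0xFFFF = 0x23AF.

23AF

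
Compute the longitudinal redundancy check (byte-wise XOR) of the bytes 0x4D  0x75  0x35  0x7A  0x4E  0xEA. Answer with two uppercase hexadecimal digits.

XOR the bytes together:
  start with 0x4D
  0x4D ⊕ 0x75 = 0x38
  0x38 ⊕ 0x35 = 0x0D
  0x0D ⊕ 0x7A = 0x77
  0x77 ⊕ 0x4E = 0x39
  0x39 ⊕ 0xEA = 0xD3

D3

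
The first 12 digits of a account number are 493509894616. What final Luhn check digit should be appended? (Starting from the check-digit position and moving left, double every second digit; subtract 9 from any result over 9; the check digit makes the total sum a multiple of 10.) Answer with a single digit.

Partial digits right→left: 6 1 6 4 9 8 9 0 5 3 9 4
Double every second digit counting from the check-digit position (so the 1st, 3rd, 5th, ... of the partial from the right).
  doubled (with −9 where >9): 3 3 9 9 1 9 → sum 34
  kept as-is: 1 4 8 0 3 4 → sum 20
Total = 34 + 20 = 54.
Check digit = (10 − (54 mod 10)) mod 10 = 6.

6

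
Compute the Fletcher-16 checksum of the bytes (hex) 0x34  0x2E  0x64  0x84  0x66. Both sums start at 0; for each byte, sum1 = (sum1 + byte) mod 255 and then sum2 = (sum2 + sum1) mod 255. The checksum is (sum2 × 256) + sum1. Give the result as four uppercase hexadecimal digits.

5AB1

Running sums (mod 255):
  after byte 0 (0x34): sum1=52, sum2=52
  after byte 1 (0x2E): sum1=98, sum2=150
  after byte 2 (0x64): sum1=198, sum2=93
  after byte 3 (0x84): sum1=75, sum2=168
  after byte 4 (0x66): sum1=177, sum2=90
Checksum = sum2·256 + sum1 = 90·256 + 177 = 23217 = 0x5AB1.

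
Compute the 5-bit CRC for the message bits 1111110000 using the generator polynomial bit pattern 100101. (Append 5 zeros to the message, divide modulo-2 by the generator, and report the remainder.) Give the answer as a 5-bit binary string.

Append 5 zeros: 111111000000000. Divide by 100101 (XOR where the leading bit is 1):
  pos 0: 111111 XOR 100101 = 011010
  pos 1: 110100 XOR 100101 = 010001
  pos 2: 100010 XOR 100101 = 000111
  pos 5: 111000 XOR 100101 = 011101
  pos 6: 111010 XOR 100101 = 011111
  pos 7: 111110 XOR 100101 = 011011
  pos 8: 110110 XOR 100101 = 010011
  pos 9: 100110 XOR 100101 = 000011
Remainder (last 5 bits) = 00011. This is the CRC / FCS.

00011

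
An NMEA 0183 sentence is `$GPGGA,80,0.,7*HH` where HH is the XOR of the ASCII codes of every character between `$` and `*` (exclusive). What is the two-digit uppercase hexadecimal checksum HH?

5B

XOR the ASCII codes of the payload characters:
  'G' = 0x47 → acc = 0x47
  'P' = 0x50 → acc = 0x17
  'G' = 0x47 → acc = 0x50
  'G' = 0x47 → acc = 0x17
  'A' = 0x41 → acc = 0x56
  ',' = 0x2C → acc = 0x7A
  '8' = 0x38 → acc = 0x42
  '0' = 0x30 → acc = 0x72
  ',' = 0x2C → acc = 0x5E
  '0' = 0x30 → acc = 0x6E
  '.' = 0x2E → acc = 0x40
  ',' = 0x2C → acc = 0x6C
  '7' = 0x37 → acc = 0x5B
Checksum = 0x5B.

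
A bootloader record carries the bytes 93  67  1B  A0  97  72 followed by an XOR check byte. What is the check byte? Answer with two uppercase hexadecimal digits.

XOR the bytes together:
  start with 0x93
  0x93 ⊕ 0x67 = 0xF4
  0xF4 ⊕ 0x1B = 0xEF
  0xEF ⊕ 0xA0 = 0x4F
  0x4F ⊕ 0x97 = 0xD8
  0xD8 ⊕ 0x72 = 0xAA

AA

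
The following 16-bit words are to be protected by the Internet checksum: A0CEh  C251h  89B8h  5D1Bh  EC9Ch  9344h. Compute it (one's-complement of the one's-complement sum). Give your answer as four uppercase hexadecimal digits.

One's-complement addition (fold any carry out of bit 15 back into bit 0):
  0xA0CE + 0xC251 = 0x1631F → wrap carry → 0x6320
  0x6320 + 0x89B8 = 0x0ECD8
  0xECD8 + 0x5D1B = 0x149F3 → wrap carry → 0x49F4
  0x49F4 + 0xEC9C = 0x13690 → wrap carry → 0x3691
  0x3691 + 0x9344 = 0x0C9D5
One's-complement sum = 0xC9D5.
Checksum = ~0xC9D5 & 0xFFFF = 0x362A.

362A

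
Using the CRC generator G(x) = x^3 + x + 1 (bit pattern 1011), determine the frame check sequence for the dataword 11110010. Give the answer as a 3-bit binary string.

Append 3 zeros: 11110010000. Divide by 1011 (XOR where the leading bit is 1):
  pos 0: 1111 XOR 1011 = 0100
  pos 1: 1000 XOR 1011 = 0011
  pos 3: 1101 XOR 1011 = 0110
  pos 4: 1100 XOR 1011 = 0111
  pos 5: 1110 XOR 1011 = 0101
  pos 6: 1010 XOR 1011 = 0001
Remainder (last 3 bits) = 010. This is the CRC / FCS.

010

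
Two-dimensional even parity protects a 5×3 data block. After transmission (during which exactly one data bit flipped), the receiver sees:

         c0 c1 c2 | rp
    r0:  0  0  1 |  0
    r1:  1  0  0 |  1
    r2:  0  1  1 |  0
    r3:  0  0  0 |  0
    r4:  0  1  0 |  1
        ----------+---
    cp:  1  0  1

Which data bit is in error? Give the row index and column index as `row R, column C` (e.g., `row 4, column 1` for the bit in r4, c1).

row 0, column 2

Recompute each row's even parity and compare to rp:
  r0: data parity 1, sent rp 0 → mismatch
  r1: data parity 1, sent rp 1 → ok
  r2: data parity 0, sent rp 0 → ok
  r3: data parity 0, sent rp 0 → ok
  r4: data parity 1, sent rp 1 → ok
Recompute each column's even parity and compare to cp:
  c0: data parity 1, sent cp 1 → ok
  c1: data parity 0, sent cp 0 → ok
  c2: data parity 0, sent cp 1 → mismatch
Exactly one row (r0) and one column (c2) fail → the flipped bit is at their intersection.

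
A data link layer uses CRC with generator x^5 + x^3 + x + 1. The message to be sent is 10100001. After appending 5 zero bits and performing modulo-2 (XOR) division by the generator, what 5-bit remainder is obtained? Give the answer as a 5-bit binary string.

00010

Append 5 zeros: 1010000100000. Divide by 101011 (XOR where the leading bit is 1):
  pos 0: 101000 XOR 101011 = 000011
  pos 4: 110100 XOR 101011 = 011111
  pos 5: 111110 XOR 101011 = 010101
  pos 6: 101010 XOR 101011 = 000001
Remainder (last 5 bits) = 00010. This is the CRC / FCS.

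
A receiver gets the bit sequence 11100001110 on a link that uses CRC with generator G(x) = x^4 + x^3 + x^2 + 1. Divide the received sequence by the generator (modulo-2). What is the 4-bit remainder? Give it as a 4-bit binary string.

0000

Modulo-2 division of 11100001110 by 11101:
  pos 0: 11100 XOR 11101 = 00001
  pos 4: 10011 XOR 11101 = 01110
  pos 5: 11101 XOR 11101 = 00000
Remainder = 0000 (zero — the frame passes the CRC check).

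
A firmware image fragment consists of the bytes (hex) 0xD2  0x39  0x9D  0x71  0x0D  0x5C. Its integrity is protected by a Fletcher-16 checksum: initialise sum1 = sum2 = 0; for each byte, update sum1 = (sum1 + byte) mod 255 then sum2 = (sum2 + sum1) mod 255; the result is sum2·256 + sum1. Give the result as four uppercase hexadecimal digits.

5084

Running sums (mod 255):
  after byte 0 (0xD2): sum1=210, sum2=210
  after byte 1 (0x39): sum1=12, sum2=222
  after byte 2 (0x9D): sum1=169, sum2=136
  after byte 3 (0x71): sum1=27, sum2=163
  after byte 4 (0x0D): sum1=40, sum2=203
  after byte 5 (0x5C): sum1=132, sum2=80
Checksum = sum2·256 + sum1 = 80·256 + 132 = 20612 = 0x5084.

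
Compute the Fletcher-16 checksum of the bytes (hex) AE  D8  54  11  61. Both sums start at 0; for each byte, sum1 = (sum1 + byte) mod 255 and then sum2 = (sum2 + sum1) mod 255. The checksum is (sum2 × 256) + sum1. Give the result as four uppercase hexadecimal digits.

4D4E

Running sums (mod 255):
  after byte 0 (AE): sum1=174, sum2=174
  after byte 1 (D8): sum1=135, sum2=54
  after byte 2 (54): sum1=219, sum2=18
  after byte 3 (11): sum1=236, sum2=254
  after byte 4 (61): sum1=78, sum2=77
Checksum = sum2·256 + sum1 = 77·256 + 78 = 19790 = 0x4D4E.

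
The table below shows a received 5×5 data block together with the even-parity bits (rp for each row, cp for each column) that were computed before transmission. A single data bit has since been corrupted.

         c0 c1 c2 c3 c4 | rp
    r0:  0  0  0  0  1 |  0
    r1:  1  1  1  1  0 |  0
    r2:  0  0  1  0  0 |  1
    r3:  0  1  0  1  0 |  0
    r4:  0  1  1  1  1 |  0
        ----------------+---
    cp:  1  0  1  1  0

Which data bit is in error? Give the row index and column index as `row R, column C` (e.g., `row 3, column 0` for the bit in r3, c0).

Recompute each row's even parity and compare to rp:
  r0: data parity 1, sent rp 0 → mismatch
  r1: data parity 0, sent rp 0 → ok
  r2: data parity 1, sent rp 1 → ok
  r3: data parity 0, sent rp 0 → ok
  r4: data parity 0, sent rp 0 → ok
Recompute each column's even parity and compare to cp:
  c0: data parity 1, sent cp 1 → ok
  c1: data parity 1, sent cp 0 → mismatch
  c2: data parity 1, sent cp 1 → ok
  c3: data parity 1, sent cp 1 → ok
  c4: data parity 0, sent cp 0 → ok
Exactly one row (r0) and one column (c1) fail → the flipped bit is at their intersection.

row 0, column 1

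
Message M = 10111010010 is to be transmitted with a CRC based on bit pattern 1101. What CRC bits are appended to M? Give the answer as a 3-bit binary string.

Append 3 zeros: 10111010010000. Divide by 1101 (XOR where the leading bit is 1):
  pos 0: 1011 XOR 1101 = 0110
  pos 1: 1101 XOR 1101 = 0000
  pos 6: 1001 XOR 1101 = 0100
  pos 7: 1000 XOR 1101 = 0101
  pos 8: 1010 XOR 1101 = 0111
  pos 9: 1110 XOR 1101 = 0011
Remainder (last 3 bits) = 110. This is the CRC / FCS.

110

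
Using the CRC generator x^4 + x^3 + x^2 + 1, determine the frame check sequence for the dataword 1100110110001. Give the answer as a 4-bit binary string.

0111

Append 4 zeros: 11001101100010000. Divide by 11101 (XOR where the leading bit is 1):
  pos 0: 11001 XOR 11101 = 00100
  pos 2: 10010 XOR 11101 = 01111
  pos 3: 11111 XOR 11101 = 00010
  pos 6: 10100 XOR 11101 = 01001
  pos 7: 10010 XOR 11101 = 01111
  pos 8: 11111 XOR 11101 = 00010
  pos 11: 10000 XOR 11101 = 01101
  pos 12: 11010 XOR 11101 = 00111
Remainder (last 4 bits) = 0111. This is the CRC / FCS.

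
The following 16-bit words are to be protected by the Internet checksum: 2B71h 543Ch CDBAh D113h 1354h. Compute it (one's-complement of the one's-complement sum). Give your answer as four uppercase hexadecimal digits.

CE2F

One's-complement addition (fold any carry out of bit 15 back into bit 0):
  0x2B71 + 0x543C = 0x07FAD
  0x7FAD + 0xCDBA = 0x14D67 → wrap carry → 0x4D68
  0x4D68 + 0xD113 = 0x11E7B → wrap carry → 0x1E7C
  0x1E7C + 0x1354 = 0x031D0
One's-complement sum = 0x31D0.
Checksum = ~0x31D0 & 0xFFFF = 0xCE2F.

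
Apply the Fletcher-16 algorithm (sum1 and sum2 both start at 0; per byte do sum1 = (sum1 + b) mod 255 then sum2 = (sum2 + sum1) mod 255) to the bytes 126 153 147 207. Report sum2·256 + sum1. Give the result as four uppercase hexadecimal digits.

Running sums (mod 255):
  after byte 0 (126): sum1=126, sum2=126
  after byte 1 (153): sum1=24, sum2=150
  after byte 2 (147): sum1=171, sum2=66
  after byte 3 (207): sum1=123, sum2=189
Checksum = sum2·256 + sum1 = 189·256 + 123 = 48507 = 0xBD7B.

BD7B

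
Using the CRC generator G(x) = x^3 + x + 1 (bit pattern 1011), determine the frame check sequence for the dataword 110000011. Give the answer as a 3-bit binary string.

Append 3 zeros: 110000011000. Divide by 1011 (XOR where the leading bit is 1):
  pos 0: 1100 XOR 1011 = 0111
  pos 1: 1110 XOR 1011 = 0101
  pos 2: 1010 XOR 1011 = 0001
  pos 5: 1011 XOR 1011 = 0000
Remainder (last 3 bits) = 000. This is the CRC / FCS.

000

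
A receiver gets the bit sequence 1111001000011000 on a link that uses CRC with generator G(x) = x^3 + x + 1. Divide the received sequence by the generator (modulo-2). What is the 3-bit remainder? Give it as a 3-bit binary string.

000

Modulo-2 division of 1111001000011000 by 1011:
  pos 0: 1111 XOR 1011 = 0100
  pos 1: 1000 XOR 1011 = 0011
  pos 3: 1101 XOR 1011 = 0110
  pos 4: 1100 XOR 1011 = 0111
  pos 5: 1110 XOR 1011 = 0101
  pos 6: 1010 XOR 1011 = 0001
  pos 9: 1011 XOR 1011 = 0000
Remainder = 000 (zero — the frame passes the CRC check).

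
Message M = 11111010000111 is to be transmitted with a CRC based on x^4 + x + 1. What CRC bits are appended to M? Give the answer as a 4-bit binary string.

0100

Append 4 zeros: 111110100001110000. Divide by 10011 (XOR where the leading bit is 1):
  pos 0: 11111 XOR 10011 = 01100
  pos 1: 11000 XOR 10011 = 01011
  pos 2: 10111 XOR 10011 = 00100
  pos 4: 10000 XOR 10011 = 00011
  pos 7: 11001 XOR 10011 = 01010
  pos 8: 10101 XOR 10011 = 00110
  pos 10: 11010 XOR 10011 = 01001
  pos 11: 10010 XOR 10011 = 00001
Remainder (last 4 bits) = 0100. This is the CRC / FCS.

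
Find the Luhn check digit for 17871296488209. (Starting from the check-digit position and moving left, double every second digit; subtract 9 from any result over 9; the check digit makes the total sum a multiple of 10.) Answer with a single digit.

Partial digits right→left: 9 0 2 8 8 4 6 9 2 1 7 8 7 1
Double every second digit counting from the check-digit position (so the 1st, 3rd, 5th, ... of the partial from the right).
  doubled (with −9 where >9): 9 4 7 3 4 5 5 → sum 37
  kept as-is: 0 8 4 9 1 8 1 → sum 31
Total = 37 + 31 = 68.
Check digit = (10 − (68 mod 10)) mod 10 = 2.

2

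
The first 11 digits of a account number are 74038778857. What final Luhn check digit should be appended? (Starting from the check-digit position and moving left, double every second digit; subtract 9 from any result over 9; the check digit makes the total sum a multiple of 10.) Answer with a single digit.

Partial digits right→left: 7 5 8 8 7 7 8 3 0 4 7
Double every second digit counting from the check-digit position (so the 1st, 3rd, 5th, ... of the partial from the right).
  doubled (with −9 where >9): 5 7 5 7 0 5 → sum 29
  kept as-is: 5 8 7 3 4 → sum 27
Total = 29 + 27 = 56.
Check digit = (10 − (56 mod 10)) mod 10 = 4.

4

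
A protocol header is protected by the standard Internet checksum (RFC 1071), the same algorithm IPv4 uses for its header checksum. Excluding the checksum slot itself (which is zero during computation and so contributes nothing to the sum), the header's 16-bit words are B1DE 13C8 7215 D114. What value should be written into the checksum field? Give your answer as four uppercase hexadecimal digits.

F72E

One's-complement addition (fold any carry out of bit 15 back into bit 0):
  0xB1DE + 0x13C8 = 0x0C5A6
  0xC5A6 + 0x7215 = 0x137BB → wrap carry → 0x37BC
  0x37BC + 0xD114 = 0x108D0 → wrap carry → 0x08D1
One's-complement sum = 0x08D1.
Checksum = ~0x08D1 & 0xFFFF = 0xF72E.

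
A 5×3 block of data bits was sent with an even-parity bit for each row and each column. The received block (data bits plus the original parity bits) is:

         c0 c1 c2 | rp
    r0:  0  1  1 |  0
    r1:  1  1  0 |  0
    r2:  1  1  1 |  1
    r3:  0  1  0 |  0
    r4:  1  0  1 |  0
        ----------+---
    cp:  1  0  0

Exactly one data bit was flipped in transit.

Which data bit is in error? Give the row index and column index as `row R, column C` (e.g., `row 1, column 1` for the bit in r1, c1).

Recompute each row's even parity and compare to rp:
  r0: data parity 0, sent rp 0 → ok
  r1: data parity 0, sent rp 0 → ok
  r2: data parity 1, sent rp 1 → ok
  r3: data parity 1, sent rp 0 → mismatch
  r4: data parity 0, sent rp 0 → ok
Recompute each column's even parity and compare to cp:
  c0: data parity 1, sent cp 1 → ok
  c1: data parity 0, sent cp 0 → ok
  c2: data parity 1, sent cp 0 → mismatch
Exactly one row (r3) and one column (c2) fail → the flipped bit is at their intersection.

row 3, column 2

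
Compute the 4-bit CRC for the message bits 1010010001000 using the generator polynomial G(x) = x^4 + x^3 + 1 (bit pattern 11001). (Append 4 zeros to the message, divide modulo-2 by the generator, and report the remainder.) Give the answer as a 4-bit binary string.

0100

Append 4 zeros: 10100100010000000. Divide by 11001 (XOR where the leading bit is 1):
  pos 0: 10100 XOR 11001 = 01101
  pos 1: 11011 XOR 11001 = 00010
  pos 4: 10000 XOR 11001 = 01001
  pos 5: 10011 XOR 11001 = 01010
  pos 6: 10100 XOR 11001 = 01101
  pos 7: 11010 XOR 11001 = 00011
  pos 10: 11000 XOR 11001 = 00001
Remainder (last 4 bits) = 0100. This is the CRC / FCS.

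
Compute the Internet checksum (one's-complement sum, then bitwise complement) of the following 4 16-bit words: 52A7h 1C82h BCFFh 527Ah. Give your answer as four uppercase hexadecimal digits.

One's-complement addition (fold any carry out of bit 15 back into bit 0):
  0x52A7 + 0x1C82 = 0x06F29
  0x6F29 + 0xBCFF = 0x12C28 → wrap carry → 0x2C29
  0x2C29 + 0x527A = 0x07EA3
One's-complement sum = 0x7EA3.
Checksum = ~0x7EA3 & 0xFFFF = 0x815C.

815C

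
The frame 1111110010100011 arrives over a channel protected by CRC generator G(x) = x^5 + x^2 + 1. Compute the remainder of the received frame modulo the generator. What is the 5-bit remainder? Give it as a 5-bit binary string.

Modulo-2 division of 1111110010100011 by 100101:
  pos 0: 111111 XOR 100101 = 011010
  pos 1: 110100 XOR 100101 = 010001
  pos 2: 100010 XOR 100101 = 000111
  pos 5: 111101 XOR 100101 = 011000
  pos 6: 110000 XOR 100101 = 010101
  pos 7: 101010 XOR 100101 = 001111
  pos 9: 111101 XOR 100101 = 011000
  pos 10: 110001 XOR 100101 = 010100
Remainder = 10100 (nonzero — an error is detected).

10100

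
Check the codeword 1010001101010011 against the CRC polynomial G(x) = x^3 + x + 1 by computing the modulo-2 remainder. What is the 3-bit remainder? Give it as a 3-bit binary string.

Modulo-2 division of 1010001101010011 by 1011:
  pos 0: 1010 XOR 1011 = 0001
  pos 3: 1001 XOR 1011 = 0010
  pos 5: 1010 XOR 1011 = 0001
  pos 8: 1101 XOR 1011 = 0110
  pos 9: 1100 XOR 1011 = 0111
  pos 10: 1110 XOR 1011 = 0101
  pos 11: 1011 XOR 1011 = 0000
Remainder = 001 (nonzero — an error is detected).

001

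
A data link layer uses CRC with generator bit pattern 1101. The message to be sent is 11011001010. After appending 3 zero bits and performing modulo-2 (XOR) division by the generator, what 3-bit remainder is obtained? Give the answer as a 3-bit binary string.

101

Append 3 zeros: 11011001010000. Divide by 1101 (XOR where the leading bit is 1):
  pos 0: 1101 XOR 1101 = 0000
  pos 4: 1001 XOR 1101 = 0100
  pos 5: 1000 XOR 1101 = 0101
  pos 6: 1011 XOR 1101 = 0110
  pos 7: 1100 XOR 1101 = 0001
  pos 10: 1000 XOR 1101 = 0101
Remainder (last 3 bits) = 101. This is the CRC / FCS.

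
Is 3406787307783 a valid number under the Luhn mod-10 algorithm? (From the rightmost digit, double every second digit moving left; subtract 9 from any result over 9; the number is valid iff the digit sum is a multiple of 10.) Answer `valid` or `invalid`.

invalid

From the right, keep odd positions and double even positions (subtract 9 from any doubled value over 9):
  doubled (positions 2,4,...): 7 5 6 7 3 8 → sum 36
  kept (positions 1,3,...): 3 7 0 7 7 0 3 → sum 27
Total = 63.
63 mod 10 = 3, so the number is invalid.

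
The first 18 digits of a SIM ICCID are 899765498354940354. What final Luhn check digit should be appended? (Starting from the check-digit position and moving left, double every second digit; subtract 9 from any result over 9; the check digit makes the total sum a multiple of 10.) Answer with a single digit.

Partial digits right→left: 4 5 3 0 4 9 4 5 3 8 9 4 5 6 7 9 9 8
Double every second digit counting from the check-digit position (so the 1st, 3rd, 5th, ... of the partial from the right).
  doubled (with −9 where >9): 8 6 8 8 6 9 1 5 9 → sum 60
  kept as-is: 5 0 9 5 8 4 6 9 8 → sum 54
Total = 60 + 54 = 114.
Check digit = (10 − (114 mod 10)) mod 10 = 6.

6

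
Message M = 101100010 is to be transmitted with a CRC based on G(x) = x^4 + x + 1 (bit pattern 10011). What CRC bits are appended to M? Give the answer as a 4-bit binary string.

0100

Append 4 zeros: 1011000100000. Divide by 10011 (XOR where the leading bit is 1):
  pos 0: 10110 XOR 10011 = 00101
  pos 2: 10100 XOR 10011 = 00111
  pos 4: 11110 XOR 10011 = 01101
  pos 5: 11010 XOR 10011 = 01001
  pos 6: 10010 XOR 10011 = 00001
Remainder (last 4 bits) = 0100. This is the CRC / FCS.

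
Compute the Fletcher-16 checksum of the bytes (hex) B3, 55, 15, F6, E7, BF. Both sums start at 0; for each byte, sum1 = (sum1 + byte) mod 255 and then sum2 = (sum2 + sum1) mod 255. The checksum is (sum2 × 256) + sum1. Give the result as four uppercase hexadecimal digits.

A9BC

Running sums (mod 255):
  after byte 0 (B3): sum1=179, sum2=179
  after byte 1 (55): sum1=9, sum2=188
  after byte 2 (15): sum1=30, sum2=218
  after byte 3 (F6): sum1=21, sum2=239
  after byte 4 (E7): sum1=252, sum2=236
  after byte 5 (BF): sum1=188, sum2=169
Checksum = sum2·256 + sum1 = 169·256 + 188 = 43452 = 0xA9BC.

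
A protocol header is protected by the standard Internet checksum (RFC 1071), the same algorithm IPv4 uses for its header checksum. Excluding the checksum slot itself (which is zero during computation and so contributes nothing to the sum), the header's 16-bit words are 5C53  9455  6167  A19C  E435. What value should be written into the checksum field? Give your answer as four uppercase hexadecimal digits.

One's-complement addition (fold any carry out of bit 15 back into bit 0):
  0x5C53 + 0x9455 = 0x0F0A8
  0xF0A8 + 0x6167 = 0x1520F → wrap carry → 0x5210
  0x5210 + 0xA19C = 0x0F3AC
  0xF3AC + 0xE435 = 0x1D7E1 → wrap carry → 0xD7E2
One's-complement sum = 0xD7E2.
Checksum = ~0xD7E2 & 0xFFFF = 0x281D.

281D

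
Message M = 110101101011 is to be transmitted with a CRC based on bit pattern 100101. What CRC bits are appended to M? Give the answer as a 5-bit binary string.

Append 5 zeros: 11010110101100000. Divide by 100101 (XOR where the leading bit is 1):
  pos 0: 110101 XOR 100101 = 010000
  pos 1: 100001 XOR 100101 = 000100
  pos 4: 100010 XOR 100101 = 000111
  pos 7: 111110 XOR 100101 = 011011
  pos 8: 110110 XOR 100101 = 010011
  pos 9: 100110 XOR 100101 = 000011
Remainder (last 5 bits) = 01100. This is the CRC / FCS.

01100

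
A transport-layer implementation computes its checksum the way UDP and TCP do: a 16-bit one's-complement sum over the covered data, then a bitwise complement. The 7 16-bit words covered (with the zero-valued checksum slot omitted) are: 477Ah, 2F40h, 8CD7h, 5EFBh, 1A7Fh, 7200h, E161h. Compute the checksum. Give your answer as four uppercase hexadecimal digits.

2F91

One's-complement addition (fold any carry out of bit 15 back into bit 0):
  0x477A + 0x2F40 = 0x076BA
  0x76BA + 0x8CD7 = 0x10391 → wrap carry → 0x0392
  0x0392 + 0x5EFB = 0x0628D
  0x628D + 0x1A7F = 0x07D0C
  0x7D0C + 0x7200 = 0x0EF0C
  0xEF0C + 0xE161 = 0x1D06D → wrap carry → 0xD06E
One's-complement sum = 0xD06E.
Checksum = ~0xD06E & 0xFFFF = 0x2F91.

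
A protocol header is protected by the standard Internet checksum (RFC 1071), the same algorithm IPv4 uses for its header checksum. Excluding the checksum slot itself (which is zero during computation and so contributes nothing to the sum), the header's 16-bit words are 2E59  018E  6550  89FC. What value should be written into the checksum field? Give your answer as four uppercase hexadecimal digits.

E0CB

One's-complement addition (fold any carry out of bit 15 back into bit 0):
  0x2E59 + 0x018E = 0x02FE7
  0x2FE7 + 0x6550 = 0x09537
  0x9537 + 0x89FC = 0x11F33 → wrap carry → 0x1F34
One's-complement sum = 0x1F34.
Checksum = ~0x1F34 & 0xFFFF = 0xE0CB.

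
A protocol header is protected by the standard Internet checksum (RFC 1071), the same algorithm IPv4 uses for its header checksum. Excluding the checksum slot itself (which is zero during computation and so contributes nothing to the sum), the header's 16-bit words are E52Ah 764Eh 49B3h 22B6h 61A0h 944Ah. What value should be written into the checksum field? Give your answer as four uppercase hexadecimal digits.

One's-complement addition (fold any carry out of bit 15 back into bit 0):
  0xE52A + 0x764E = 0x15B78 → wrap carry → 0x5B79
  0x5B79 + 0x49B3 = 0x0A52C
  0xA52C + 0x22B6 = 0x0C7E2
  0xC7E2 + 0x61A0 = 0x12982 → wrap carry → 0x2983
  0x2983 + 0x944A = 0x0BDCD
One's-complement sum = 0xBDCD.
Checksum = ~0xBDCD & 0xFFFF = 0x4232.

4232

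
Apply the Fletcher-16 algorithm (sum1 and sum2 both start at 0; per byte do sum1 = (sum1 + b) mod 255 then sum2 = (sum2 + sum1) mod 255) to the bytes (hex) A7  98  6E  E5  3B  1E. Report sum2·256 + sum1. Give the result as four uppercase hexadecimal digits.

E8ED

Running sums (mod 255):
  after byte 0 (A7): sum1=167, sum2=167
  after byte 1 (98): sum1=64, sum2=231
  after byte 2 (6E): sum1=174, sum2=150
  after byte 3 (E5): sum1=148, sum2=43
  after byte 4 (3B): sum1=207, sum2=250
  after byte 5 (1E): sum1=237, sum2=232
Checksum = sum2·256 + sum1 = 232·256 + 237 = 59629 = 0xE8ED.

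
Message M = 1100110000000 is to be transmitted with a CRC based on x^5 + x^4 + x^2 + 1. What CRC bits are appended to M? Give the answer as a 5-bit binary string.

Append 5 zeros: 110011000000000000. Divide by 110101 (XOR where the leading bit is 1):
  pos 0: 110011 XOR 110101 = 000110
  pos 3: 110000 XOR 110101 = 000101
  pos 6: 101000 XOR 110101 = 011101
  pos 7: 111010 XOR 110101 = 001111
  pos 9: 111100 XOR 110101 = 001001
  pos 11: 100100 XOR 110101 = 010001
  pos 12: 100010 XOR 110101 = 010111
Remainder (last 5 bits) = 10111. This is the CRC / FCS.

10111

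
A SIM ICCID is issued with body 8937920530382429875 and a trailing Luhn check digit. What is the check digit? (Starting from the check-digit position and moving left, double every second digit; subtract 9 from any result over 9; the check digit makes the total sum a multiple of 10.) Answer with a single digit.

Partial digits right→left: 5 7 8 9 2 4 2 8 3 0 3 5 0 2 9 7 3 9 8
Double every second digit counting from the check-digit position (so the 1st, 3rd, 5th, ... of the partial from the right).
  doubled (with −9 where >9): 1 7 4 4 6 6 0 9 6 7 → sum 50
  kept as-is: 7 9 4 8 0 5 2 7 9 → sum 51
Total = 50 + 51 = 101.
Check digit = (10 − (101 mod 10)) mod 10 = 9.

9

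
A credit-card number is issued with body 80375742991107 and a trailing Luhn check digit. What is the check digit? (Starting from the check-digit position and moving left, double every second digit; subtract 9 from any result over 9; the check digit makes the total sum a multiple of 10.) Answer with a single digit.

Partial digits right→left: 7 0 1 1 9 9 2 4 7 5 7 3 0 8
Double every second digit counting from the check-digit position (so the 1st, 3rd, 5th, ... of the partial from the right).
  doubled (with −9 where >9): 5 2 9 4 5 5 0 → sum 30
  kept as-is: 0 1 9 4 5 3 8 → sum 30
Total = 30 + 30 = 60.
Check digit = (10 − (60 mod 10)) mod 10 = 0.

0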